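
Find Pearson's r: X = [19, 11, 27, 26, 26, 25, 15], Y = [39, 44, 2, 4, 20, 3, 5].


Mean X = 21.2857, Mean Y = 16.7143
SD X = 5.872801, SD Y = 16.713675
Cov = -62.489796
r = -62.489796/(5.872801*16.713675) = -0.6366

r = -0.6366


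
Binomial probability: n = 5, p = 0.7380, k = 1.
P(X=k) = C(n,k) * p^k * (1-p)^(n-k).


C(5,1) = 5
p^1 = 0.738000
(1-p)^4 = 0.004712
P = 5 * 0.738000 * 0.004712 = 0.0174

P(X=1) = 0.0174


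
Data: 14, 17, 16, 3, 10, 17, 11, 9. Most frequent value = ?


Frequencies: 3:1, 9:1, 10:1, 11:1, 14:1, 16:1, 17:2
Max frequency = 2
Mode = 17

Mode = 17


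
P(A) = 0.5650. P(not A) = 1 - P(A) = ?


P(not A) = 1 - 0.5650 = 0.4350

P(not A) = 0.4350


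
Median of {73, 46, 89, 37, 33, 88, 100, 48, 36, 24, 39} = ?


Sorted: 24, 33, 36, 37, 39, 46, 48, 73, 88, 89, 100
n = 11 (odd)
Middle value = 46

Median = 46


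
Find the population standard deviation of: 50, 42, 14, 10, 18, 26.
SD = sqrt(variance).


Mean = 26.6667
Variance = 215.5556
SD = sqrt(215.5556) = 14.6818

SD = 14.6818


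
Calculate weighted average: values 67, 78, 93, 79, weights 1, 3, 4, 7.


Numerator = 67*1 + 78*3 + 93*4 + 79*7 = 1226
Denominator = 1 + 3 + 4 + 7 = 15
WM = 1226/15 = 81.7333

WM = 81.7333


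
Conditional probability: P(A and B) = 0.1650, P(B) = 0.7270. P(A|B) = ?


P(A|B) = 0.1650/0.7270 = 0.2270

P(A|B) = 0.2270


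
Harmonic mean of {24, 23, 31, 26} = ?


Sum of reciprocals = 1/24 + 1/23 + 1/31 + 1/26 = 0.155865
HM = 4/0.155865 = 25.6633

HM = 25.6633


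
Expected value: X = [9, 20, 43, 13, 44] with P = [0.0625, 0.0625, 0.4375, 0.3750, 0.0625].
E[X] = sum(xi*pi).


E[X] = 9*0.0625 + 20*0.0625 + 43*0.4375 + 13*0.3750 + 44*0.0625
= 0.5625 + 1.2500 + 18.8125 + 4.8750 + 2.7500
= 28.2500

E[X] = 28.2500


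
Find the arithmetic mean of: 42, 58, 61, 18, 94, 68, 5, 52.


Sum = 42 + 58 + 61 + 18 + 94 + 68 + 5 + 52 = 398
n = 8
Mean = 398/8 = 49.7500

Mean = 49.7500


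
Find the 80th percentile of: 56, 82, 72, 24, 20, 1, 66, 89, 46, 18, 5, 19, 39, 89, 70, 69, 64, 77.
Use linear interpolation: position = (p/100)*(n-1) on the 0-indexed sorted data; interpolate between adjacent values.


Sorted: 1, 5, 18, 19, 20, 24, 39, 46, 56, 64, 66, 69, 70, 72, 77, 82, 89, 89
n = 18
Index = 80/100 * 17 = 13.6000
Lower = data[13] = 72, Upper = data[14] = 77
P80 = 72 + 0.6000*(5) = 75.0000

P80 = 75.0000


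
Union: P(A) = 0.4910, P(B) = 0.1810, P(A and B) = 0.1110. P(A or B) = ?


P(A∪B) = 0.4910 + 0.1810 - 0.1110
= 0.6720 - 0.1110
= 0.5610

P(A∪B) = 0.5610


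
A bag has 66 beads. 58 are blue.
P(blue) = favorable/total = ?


P = 58/66 = 0.8788

P = 0.8788


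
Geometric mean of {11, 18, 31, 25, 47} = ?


Product = 11 × 18 × 31 × 25 × 47 = 7212150
GM = 7212150^(1/5) = 23.5295

GM = 23.5295


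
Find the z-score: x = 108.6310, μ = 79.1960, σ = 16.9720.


z = (108.6310 - 79.1960)/16.9720
= 29.4350/16.9720
= 1.7343

z = 1.7343


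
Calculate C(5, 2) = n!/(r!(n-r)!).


C(5,2) = 5!/(2! × 3!)
= 120/(2 × 6)
= 10

C(5,2) = 10


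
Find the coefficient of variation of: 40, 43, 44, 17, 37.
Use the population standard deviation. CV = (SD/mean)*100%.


Mean = 36.2000
SD = 9.9076
CV = (9.9076/36.2000)*100 = 27.3690%

CV = 27.3690%


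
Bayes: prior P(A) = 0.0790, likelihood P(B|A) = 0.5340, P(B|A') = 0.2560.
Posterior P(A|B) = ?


P(B) = P(B|A)*P(A) + P(B|A')*P(A')
= 0.5340*0.0790 + 0.2560*0.9210
= 0.042186 + 0.235776 = 0.277962
P(A|B) = 0.042186/0.277962 = 0.1518

P(A|B) = 0.1518


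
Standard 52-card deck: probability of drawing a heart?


13 hearts in 52 cards
P = 13/52 = 0.2500

P = 0.2500


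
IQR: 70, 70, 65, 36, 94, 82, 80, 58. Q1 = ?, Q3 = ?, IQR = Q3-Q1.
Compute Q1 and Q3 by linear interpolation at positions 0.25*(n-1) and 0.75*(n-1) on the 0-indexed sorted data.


Sorted: 36, 58, 65, 70, 70, 80, 82, 94
Q1 (25th %ile) = 63.2500
Q3 (75th %ile) = 80.5000
IQR = 80.5000 - 63.2500 = 17.2500

IQR = 17.2500


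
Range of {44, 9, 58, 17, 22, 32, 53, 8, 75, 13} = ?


Max = 75, Min = 8
Range = 75 - 8 = 67

Range = 67


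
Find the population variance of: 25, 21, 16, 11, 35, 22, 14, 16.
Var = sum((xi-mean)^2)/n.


Mean = 20.0000
Squared deviations: 25.0000, 1.0000, 16.0000, 81.0000, 225.0000, 4.0000, 36.0000, 16.0000
Sum = 404.0000
Variance = 404.0000/8 = 50.5000

Variance = 50.5000


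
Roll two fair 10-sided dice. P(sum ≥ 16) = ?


Total outcomes = 10×10 = 100
Favorable (sum ≥ 16): 15
P = 15/100 = 0.1500

P = 0.1500


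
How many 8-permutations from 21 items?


P(21,8) = 21!/13!
= 51090942171709440000/6227020800
= 8204716800

P(21,8) = 8204716800


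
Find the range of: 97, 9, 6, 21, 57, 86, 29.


Max = 97, Min = 6
Range = 97 - 6 = 91

Range = 91


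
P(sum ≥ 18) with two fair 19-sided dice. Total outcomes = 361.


Total outcomes = 19×19 = 361
Favorable (sum ≥ 18): 225
P = 225/361 = 0.6233

P = 0.6233


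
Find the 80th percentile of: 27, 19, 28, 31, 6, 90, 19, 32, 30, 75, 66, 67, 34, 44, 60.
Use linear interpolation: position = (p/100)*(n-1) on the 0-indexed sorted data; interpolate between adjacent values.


Sorted: 6, 19, 19, 27, 28, 30, 31, 32, 34, 44, 60, 66, 67, 75, 90
n = 15
Index = 80/100 * 14 = 11.2000
Lower = data[11] = 66, Upper = data[12] = 67
P80 = 66 + 0.2000*(1) = 66.2000

P80 = 66.2000


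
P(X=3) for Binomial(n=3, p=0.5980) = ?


C(3,3) = 1
p^3 = 0.213847
(1-p)^0 = 1.000000
P = 1 * 0.213847 * 1.000000 = 0.2138

P(X=3) = 0.2138


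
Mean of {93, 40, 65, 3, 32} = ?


Sum = 93 + 40 + 65 + 3 + 32 = 233
n = 5
Mean = 233/5 = 46.6000

Mean = 46.6000


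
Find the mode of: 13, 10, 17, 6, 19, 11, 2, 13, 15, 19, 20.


Frequencies: 2:1, 6:1, 10:1, 11:1, 13:2, 15:1, 17:1, 19:2, 20:1
Max frequency = 2
Mode = 13, 19

Mode = 13, 19


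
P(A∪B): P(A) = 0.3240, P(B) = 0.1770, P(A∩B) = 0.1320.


P(A∪B) = 0.3240 + 0.1770 - 0.1320
= 0.5010 - 0.1320
= 0.3690

P(A∪B) = 0.3690


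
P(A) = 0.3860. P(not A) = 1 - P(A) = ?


P(not A) = 1 - 0.3860 = 0.6140

P(not A) = 0.6140


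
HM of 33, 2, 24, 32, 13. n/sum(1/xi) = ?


Sum of reciprocals = 1/33 + 1/2 + 1/24 + 1/32 + 1/13 = 0.680143
HM = 5/0.680143 = 7.3514

HM = 7.3514


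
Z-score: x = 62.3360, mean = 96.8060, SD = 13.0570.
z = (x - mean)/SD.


z = (62.3360 - 96.8060)/13.0570
= -34.4700/13.0570
= -2.6400

z = -2.6400


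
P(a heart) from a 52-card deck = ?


13 hearts in 52 cards
P = 13/52 = 0.2500

P = 0.2500


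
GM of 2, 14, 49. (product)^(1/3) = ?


Product = 2 × 14 × 49 = 1372
GM = 1372^(1/3) = 11.1118

GM = 11.1118


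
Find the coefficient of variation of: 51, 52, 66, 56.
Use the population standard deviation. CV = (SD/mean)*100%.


Mean = 56.2500
SD = 5.9319
CV = (5.9319/56.2500)*100 = 10.5456%

CV = 10.5456%


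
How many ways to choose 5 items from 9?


C(9,5) = 9!/(5! × 4!)
= 362880/(120 × 24)
= 126

C(9,5) = 126


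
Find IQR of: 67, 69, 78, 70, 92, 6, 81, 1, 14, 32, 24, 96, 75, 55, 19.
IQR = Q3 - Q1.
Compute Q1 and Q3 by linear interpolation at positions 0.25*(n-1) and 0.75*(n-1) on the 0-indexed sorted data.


Sorted: 1, 6, 14, 19, 24, 32, 55, 67, 69, 70, 75, 78, 81, 92, 96
Q1 (25th %ile) = 21.5000
Q3 (75th %ile) = 76.5000
IQR = 76.5000 - 21.5000 = 55.0000

IQR = 55.0000


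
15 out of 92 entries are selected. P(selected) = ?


P = 15/92 = 0.1630

P = 0.1630


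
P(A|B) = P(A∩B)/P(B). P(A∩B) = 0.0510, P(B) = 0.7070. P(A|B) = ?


P(A|B) = 0.0510/0.7070 = 0.0721

P(A|B) = 0.0721


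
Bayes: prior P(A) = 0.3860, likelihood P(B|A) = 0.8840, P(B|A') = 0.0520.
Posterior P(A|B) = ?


P(B) = P(B|A)*P(A) + P(B|A')*P(A')
= 0.8840*0.3860 + 0.0520*0.6140
= 0.341224 + 0.031928 = 0.373152
P(A|B) = 0.341224/0.373152 = 0.9144

P(A|B) = 0.9144


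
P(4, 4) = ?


P(4,4) = 4!/0!
= 24/1
= 24

P(4,4) = 24


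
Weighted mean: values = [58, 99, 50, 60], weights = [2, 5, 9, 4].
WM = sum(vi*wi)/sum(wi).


Numerator = 58*2 + 99*5 + 50*9 + 60*4 = 1301
Denominator = 2 + 5 + 9 + 4 = 20
WM = 1301/20 = 65.0500

WM = 65.0500


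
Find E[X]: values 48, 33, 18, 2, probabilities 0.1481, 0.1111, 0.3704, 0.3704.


E[X] = 48*0.1481 + 33*0.1111 + 18*0.3704 + 2*0.3704
= 7.1088 + 3.6663 + 6.6672 + 0.7408
= 18.1831

E[X] = 18.1831


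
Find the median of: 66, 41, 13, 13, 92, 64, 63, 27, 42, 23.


Sorted: 13, 13, 23, 27, 41, 42, 63, 64, 66, 92
n = 10 (even)
Middle values: 41 and 42
Median = (41+42)/2 = 41.5000

Median = 41.5000


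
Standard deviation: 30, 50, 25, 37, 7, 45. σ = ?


Mean = 32.3333
Variance = 199.2222
SD = sqrt(199.2222) = 14.1146

SD = 14.1146


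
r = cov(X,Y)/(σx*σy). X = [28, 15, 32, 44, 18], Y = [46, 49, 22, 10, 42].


Mean X = 27.4000, Mean Y = 33.8000
SD X = 10.384604, SD Y = 15.184202
Cov = -141.520000
r = -141.520000/(10.384604*15.184202) = -0.8975

r = -0.8975


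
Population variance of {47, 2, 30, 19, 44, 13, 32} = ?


Mean = 26.7143
Squared deviations: 411.5102, 610.7959, 10.7959, 59.5102, 298.7959, 188.0816, 27.9388
Sum = 1607.4286
Variance = 1607.4286/7 = 229.6327

Variance = 229.6327


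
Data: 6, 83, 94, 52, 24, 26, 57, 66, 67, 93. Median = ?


Sorted: 6, 24, 26, 52, 57, 66, 67, 83, 93, 94
n = 10 (even)
Middle values: 57 and 66
Median = (57+66)/2 = 61.5000

Median = 61.5000


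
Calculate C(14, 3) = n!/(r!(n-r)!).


C(14,3) = 14!/(3! × 11!)
= 87178291200/(6 × 39916800)
= 364

C(14,3) = 364


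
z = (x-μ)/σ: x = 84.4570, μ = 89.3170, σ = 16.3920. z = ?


z = (84.4570 - 89.3170)/16.3920
= -4.8600/16.3920
= -0.2965

z = -0.2965


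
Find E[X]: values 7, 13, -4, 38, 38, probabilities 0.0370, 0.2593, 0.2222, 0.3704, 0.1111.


E[X] = 7*0.0370 + 13*0.2593 - 4*0.2222 + 38*0.3704 + 38*0.1111
= 0.2590 + 3.3709 - 0.8888 + 14.0752 + 4.2218
= 21.0381

E[X] = 21.0381


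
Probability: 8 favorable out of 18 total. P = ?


P = 8/18 = 0.4444

P = 0.4444


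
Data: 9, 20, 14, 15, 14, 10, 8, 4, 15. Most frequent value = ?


Frequencies: 4:1, 8:1, 9:1, 10:1, 14:2, 15:2, 20:1
Max frequency = 2
Mode = 14, 15

Mode = 14, 15


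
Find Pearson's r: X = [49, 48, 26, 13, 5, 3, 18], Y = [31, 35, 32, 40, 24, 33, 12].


Mean X = 23.1429, Mean Y = 29.5714
SD X = 17.561554, SD Y = 8.432203
Cov = 27.918367
r = 27.918367/(17.561554*8.432203) = 0.1885

r = 0.1885


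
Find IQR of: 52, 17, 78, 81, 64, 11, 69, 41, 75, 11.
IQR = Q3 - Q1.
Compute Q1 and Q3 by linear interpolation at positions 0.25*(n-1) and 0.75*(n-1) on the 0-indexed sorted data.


Sorted: 11, 11, 17, 41, 52, 64, 69, 75, 78, 81
Q1 (25th %ile) = 23.0000
Q3 (75th %ile) = 73.5000
IQR = 73.5000 - 23.0000 = 50.5000

IQR = 50.5000


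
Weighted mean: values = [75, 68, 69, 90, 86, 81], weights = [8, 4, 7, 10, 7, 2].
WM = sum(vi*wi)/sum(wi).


Numerator = 75*8 + 68*4 + 69*7 + 90*10 + 86*7 + 81*2 = 3019
Denominator = 8 + 4 + 7 + 10 + 7 + 2 = 38
WM = 3019/38 = 79.4474

WM = 79.4474


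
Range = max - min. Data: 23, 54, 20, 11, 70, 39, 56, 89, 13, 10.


Max = 89, Min = 10
Range = 89 - 10 = 79

Range = 79


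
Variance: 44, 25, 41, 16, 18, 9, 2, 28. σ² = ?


Mean = 22.8750
Squared deviations: 446.2656, 4.5156, 328.5156, 47.2656, 23.7656, 192.5156, 435.7656, 26.2656
Sum = 1504.8750
Variance = 1504.8750/8 = 188.1094

Variance = 188.1094


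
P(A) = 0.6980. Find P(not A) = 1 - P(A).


P(not A) = 1 - 0.6980 = 0.3020

P(not A) = 0.3020


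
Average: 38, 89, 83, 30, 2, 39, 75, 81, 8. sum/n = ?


Sum = 38 + 89 + 83 + 30 + 2 + 39 + 75 + 81 + 8 = 445
n = 9
Mean = 445/9 = 49.4444

Mean = 49.4444


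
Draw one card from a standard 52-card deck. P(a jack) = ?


4 jacks in 52 cards
P = 4/52 = 0.0769

P = 0.0769


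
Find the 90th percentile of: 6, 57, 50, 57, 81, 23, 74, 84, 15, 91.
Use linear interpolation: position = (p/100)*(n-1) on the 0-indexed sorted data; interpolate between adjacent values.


Sorted: 6, 15, 23, 50, 57, 57, 74, 81, 84, 91
n = 10
Index = 90/100 * 9 = 8.1000
Lower = data[8] = 84, Upper = data[9] = 91
P90 = 84 + 0.1000*(7) = 84.7000

P90 = 84.7000


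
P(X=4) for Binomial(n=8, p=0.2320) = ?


C(8,4) = 70
p^4 = 0.002897
(1-p)^4 = 0.347892
P = 70 * 0.002897 * 0.347892 = 0.0705

P(X=4) = 0.0705


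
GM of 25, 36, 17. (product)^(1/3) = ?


Product = 25 × 36 × 17 = 15300
GM = 15300^(1/3) = 24.8255

GM = 24.8255


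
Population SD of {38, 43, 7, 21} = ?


Mean = 27.2500
Variance = 203.1875
SD = sqrt(203.1875) = 14.2544

SD = 14.2544


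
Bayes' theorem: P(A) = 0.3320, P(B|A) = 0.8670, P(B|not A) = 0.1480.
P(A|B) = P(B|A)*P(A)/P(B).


P(B) = P(B|A)*P(A) + P(B|A')*P(A')
= 0.8670*0.3320 + 0.1480*0.6680
= 0.287844 + 0.098864 = 0.386708
P(A|B) = 0.287844/0.386708 = 0.7443

P(A|B) = 0.7443


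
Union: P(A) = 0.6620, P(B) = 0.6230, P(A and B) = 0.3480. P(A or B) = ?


P(A∪B) = 0.6620 + 0.6230 - 0.3480
= 1.2850 - 0.3480
= 0.9370

P(A∪B) = 0.9370


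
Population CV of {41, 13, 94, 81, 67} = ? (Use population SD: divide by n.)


Mean = 59.2000
SD = 29.0269
CV = (29.0269/59.2000)*100 = 49.0319%

CV = 49.0319%


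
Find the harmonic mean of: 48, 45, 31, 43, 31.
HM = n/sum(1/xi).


Sum of reciprocals = 1/48 + 1/45 + 1/31 + 1/43 + 1/31 = 0.130827
HM = 5/0.130827 = 38.2183

HM = 38.2183


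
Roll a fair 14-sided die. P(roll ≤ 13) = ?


Favorable outcomes (roll ≤ 13): 13
Total outcomes = 14
P = 13/14 = 0.9286

P = 0.9286


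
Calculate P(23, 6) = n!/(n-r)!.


P(23,6) = 23!/17!
= 25852016738884976640000/355687428096000
= 72681840

P(23,6) = 72681840


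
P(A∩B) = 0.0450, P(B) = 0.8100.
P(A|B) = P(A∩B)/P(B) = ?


P(A|B) = 0.0450/0.8100 = 0.0556

P(A|B) = 0.0556


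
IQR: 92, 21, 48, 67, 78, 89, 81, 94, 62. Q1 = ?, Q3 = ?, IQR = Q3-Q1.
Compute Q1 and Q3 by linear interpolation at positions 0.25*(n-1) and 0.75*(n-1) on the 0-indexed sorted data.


Sorted: 21, 48, 62, 67, 78, 81, 89, 92, 94
Q1 (25th %ile) = 62.0000
Q3 (75th %ile) = 89.0000
IQR = 89.0000 - 62.0000 = 27.0000

IQR = 27.0000


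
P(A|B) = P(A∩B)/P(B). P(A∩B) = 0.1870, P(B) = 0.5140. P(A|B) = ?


P(A|B) = 0.1870/0.5140 = 0.3638

P(A|B) = 0.3638


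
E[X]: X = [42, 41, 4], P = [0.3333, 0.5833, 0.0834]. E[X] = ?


E[X] = 42*0.3333 + 41*0.5833 + 4*0.0834
= 13.9986 + 23.9153 + 0.3336
= 38.2475

E[X] = 38.2475


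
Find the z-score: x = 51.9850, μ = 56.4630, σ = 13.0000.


z = (51.9850 - 56.4630)/13.0000
= -4.4780/13.0000
= -0.3445

z = -0.3445


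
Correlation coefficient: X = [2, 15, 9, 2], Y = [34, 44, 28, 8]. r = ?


Mean X = 7.0000, Mean Y = 28.5000
SD X = 5.431390, SD Y = 13.143439
Cov = 49.500000
r = 49.500000/(5.431390*13.143439) = 0.6934

r = 0.6934


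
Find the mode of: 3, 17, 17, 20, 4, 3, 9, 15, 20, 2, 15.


Frequencies: 2:1, 3:2, 4:1, 9:1, 15:2, 17:2, 20:2
Max frequency = 2
Mode = 3, 15, 17, 20

Mode = 3, 15, 17, 20


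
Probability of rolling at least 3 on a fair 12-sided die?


Favorable outcomes (roll ≥ 3): 10
Total outcomes = 12
P = 10/12 = 0.8333

P = 0.8333


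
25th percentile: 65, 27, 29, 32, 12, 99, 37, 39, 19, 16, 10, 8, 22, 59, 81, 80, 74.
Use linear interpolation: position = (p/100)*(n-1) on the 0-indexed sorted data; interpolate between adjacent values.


Sorted: 8, 10, 12, 16, 19, 22, 27, 29, 32, 37, 39, 59, 65, 74, 80, 81, 99
n = 17
Index = 25/100 * 16 = 4.0000
Lower = data[4] = 19, Upper = data[5] = 22
P25 = 19 + 0*(3) = 19.0000

P25 = 19.0000


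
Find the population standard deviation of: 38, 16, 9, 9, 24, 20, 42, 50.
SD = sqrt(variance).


Mean = 26.0000
Variance = 211.7500
SD = sqrt(211.7500) = 14.5516

SD = 14.5516


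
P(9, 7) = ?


P(9,7) = 9!/2!
= 362880/2
= 181440

P(9,7) = 181440


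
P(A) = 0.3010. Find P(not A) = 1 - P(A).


P(not A) = 1 - 0.3010 = 0.6990

P(not A) = 0.6990


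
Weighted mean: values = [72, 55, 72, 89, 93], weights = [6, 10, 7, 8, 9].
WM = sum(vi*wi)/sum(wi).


Numerator = 72*6 + 55*10 + 72*7 + 89*8 + 93*9 = 3035
Denominator = 6 + 10 + 7 + 8 + 9 = 40
WM = 3035/40 = 75.8750

WM = 75.8750


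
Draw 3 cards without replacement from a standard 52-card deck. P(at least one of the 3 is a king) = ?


P(at least one) = 1 - P(none)
P(none) = (48/52) × (47/51) × (46/50) = 0.782624
P(at least one) = 1 - 0.782624 = 0.2174

P = 0.2174


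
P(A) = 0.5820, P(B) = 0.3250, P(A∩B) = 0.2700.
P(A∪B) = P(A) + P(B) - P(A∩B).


P(A∪B) = 0.5820 + 0.3250 - 0.2700
= 0.9070 - 0.2700
= 0.6370

P(A∪B) = 0.6370


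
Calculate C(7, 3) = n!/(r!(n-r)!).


C(7,3) = 7!/(3! × 4!)
= 5040/(6 × 24)
= 35

C(7,3) = 35


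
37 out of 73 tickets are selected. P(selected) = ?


P = 37/73 = 0.5068

P = 0.5068


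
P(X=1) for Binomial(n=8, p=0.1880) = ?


C(8,1) = 8
p^1 = 0.188000
(1-p)^7 = 0.232751
P = 8 * 0.188000 * 0.232751 = 0.3501

P(X=1) = 0.3501


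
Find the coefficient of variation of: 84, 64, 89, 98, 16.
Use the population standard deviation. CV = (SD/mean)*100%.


Mean = 70.2000
SD = 29.3012
CV = (29.3012/70.2000)*100 = 41.7396%

CV = 41.7396%


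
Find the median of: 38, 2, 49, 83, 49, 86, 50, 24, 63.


Sorted: 2, 24, 38, 49, 49, 50, 63, 83, 86
n = 9 (odd)
Middle value = 49

Median = 49


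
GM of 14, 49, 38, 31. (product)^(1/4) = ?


Product = 14 × 49 × 38 × 31 = 808108
GM = 808108^(1/4) = 29.9825

GM = 29.9825


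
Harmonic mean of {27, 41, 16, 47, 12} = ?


Sum of reciprocals = 1/27 + 1/41 + 1/16 + 1/47 + 1/12 = 0.228537
HM = 5/0.228537 = 21.8783

HM = 21.8783


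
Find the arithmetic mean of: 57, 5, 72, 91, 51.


Sum = 57 + 5 + 72 + 91 + 51 = 276
n = 5
Mean = 276/5 = 55.2000

Mean = 55.2000


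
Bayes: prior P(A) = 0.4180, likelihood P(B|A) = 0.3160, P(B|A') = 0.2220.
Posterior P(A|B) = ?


P(B) = P(B|A)*P(A) + P(B|A')*P(A')
= 0.3160*0.4180 + 0.2220*0.5820
= 0.132088 + 0.129204 = 0.261292
P(A|B) = 0.132088/0.261292 = 0.5055

P(A|B) = 0.5055


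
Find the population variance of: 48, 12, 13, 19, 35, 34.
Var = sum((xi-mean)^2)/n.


Mean = 26.8333
Squared deviations: 448.0278, 220.0278, 191.3611, 61.3611, 66.6944, 51.3611
Sum = 1038.8333
Variance = 1038.8333/6 = 173.1389

Variance = 173.1389


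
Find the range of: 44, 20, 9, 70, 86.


Max = 86, Min = 9
Range = 86 - 9 = 77

Range = 77


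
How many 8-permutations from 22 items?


P(22,8) = 22!/14!
= 1124000727777607680000/87178291200
= 12893126400

P(22,8) = 12893126400


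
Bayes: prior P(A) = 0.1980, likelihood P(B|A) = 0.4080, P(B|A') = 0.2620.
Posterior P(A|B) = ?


P(B) = P(B|A)*P(A) + P(B|A')*P(A')
= 0.4080*0.1980 + 0.2620*0.8020
= 0.080784 + 0.210124 = 0.290908
P(A|B) = 0.080784/0.290908 = 0.2777

P(A|B) = 0.2777


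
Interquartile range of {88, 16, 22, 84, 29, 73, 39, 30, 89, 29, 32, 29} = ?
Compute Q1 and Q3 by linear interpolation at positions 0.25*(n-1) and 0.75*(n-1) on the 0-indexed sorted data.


Sorted: 16, 22, 29, 29, 29, 30, 32, 39, 73, 84, 88, 89
Q1 (25th %ile) = 29.0000
Q3 (75th %ile) = 75.7500
IQR = 75.7500 - 29.0000 = 46.7500

IQR = 46.7500


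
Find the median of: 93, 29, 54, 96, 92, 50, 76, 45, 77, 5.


Sorted: 5, 29, 45, 50, 54, 76, 77, 92, 93, 96
n = 10 (even)
Middle values: 54 and 76
Median = (54+76)/2 = 65.0000

Median = 65.0000


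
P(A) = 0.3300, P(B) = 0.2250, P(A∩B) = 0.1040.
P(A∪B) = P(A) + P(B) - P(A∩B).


P(A∪B) = 0.3300 + 0.2250 - 0.1040
= 0.5550 - 0.1040
= 0.4510

P(A∪B) = 0.4510


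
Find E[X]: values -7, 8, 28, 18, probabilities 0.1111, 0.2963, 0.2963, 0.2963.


E[X] = -7*0.1111 + 8*0.2963 + 28*0.2963 + 18*0.2963
= -0.7777 + 2.3704 + 8.2964 + 5.3334
= 15.2225

E[X] = 15.2225


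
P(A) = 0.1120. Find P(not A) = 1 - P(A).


P(not A) = 1 - 0.1120 = 0.8880

P(not A) = 0.8880


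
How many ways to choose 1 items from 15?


C(15,1) = 15!/(1! × 14!)
= 1307674368000/(1 × 87178291200)
= 15

C(15,1) = 15


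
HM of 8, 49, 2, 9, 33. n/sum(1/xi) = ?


Sum of reciprocals = 1/8 + 1/49 + 1/2 + 1/9 + 1/33 = 0.786822
HM = 5/0.786822 = 6.3547

HM = 6.3547


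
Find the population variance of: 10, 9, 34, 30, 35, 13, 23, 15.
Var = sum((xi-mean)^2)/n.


Mean = 21.1250
Squared deviations: 123.7656, 147.0156, 165.7656, 78.7656, 192.5156, 66.0156, 3.5156, 37.5156
Sum = 814.8750
Variance = 814.8750/8 = 101.8594

Variance = 101.8594


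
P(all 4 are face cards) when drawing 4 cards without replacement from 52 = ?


P(all face cards) = (12/52) × (11/51) × (10/50) × (9/49)
= 0.0018

P = 0.0018


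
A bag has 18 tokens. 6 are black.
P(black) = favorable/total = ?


P = 6/18 = 0.3333

P = 0.3333


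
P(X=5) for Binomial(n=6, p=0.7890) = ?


C(6,5) = 6
p^5 = 0.305763
(1-p)^1 = 0.211000
P = 6 * 0.305763 * 0.211000 = 0.3871

P(X=5) = 0.3871


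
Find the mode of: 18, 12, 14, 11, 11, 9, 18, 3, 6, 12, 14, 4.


Frequencies: 3:1, 4:1, 6:1, 9:1, 11:2, 12:2, 14:2, 18:2
Max frequency = 2
Mode = 11, 12, 14, 18

Mode = 11, 12, 14, 18


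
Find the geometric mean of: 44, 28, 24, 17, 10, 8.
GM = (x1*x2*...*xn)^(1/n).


Product = 44 × 28 × 24 × 17 × 10 × 8 = 40212480
GM = 40212480^(1/6) = 18.5094

GM = 18.5094


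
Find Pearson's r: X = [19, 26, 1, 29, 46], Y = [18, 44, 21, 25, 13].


Mean X = 24.2000, Mean Y = 24.2000
SD X = 14.606848, SD Y = 10.647065
Cov = -19.640000
r = -19.640000/(14.606848*10.647065) = -0.1263

r = -0.1263


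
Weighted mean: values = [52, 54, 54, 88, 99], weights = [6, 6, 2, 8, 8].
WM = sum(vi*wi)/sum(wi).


Numerator = 52*6 + 54*6 + 54*2 + 88*8 + 99*8 = 2240
Denominator = 6 + 6 + 2 + 8 + 8 = 30
WM = 2240/30 = 74.6667

WM = 74.6667


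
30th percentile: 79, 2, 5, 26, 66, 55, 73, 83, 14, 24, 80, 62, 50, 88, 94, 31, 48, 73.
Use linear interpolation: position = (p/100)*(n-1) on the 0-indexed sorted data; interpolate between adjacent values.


Sorted: 2, 5, 14, 24, 26, 31, 48, 50, 55, 62, 66, 73, 73, 79, 80, 83, 88, 94
n = 18
Index = 30/100 * 17 = 5.1000
Lower = data[5] = 31, Upper = data[6] = 48
P30 = 31 + 0.1000*(17) = 32.7000

P30 = 32.7000


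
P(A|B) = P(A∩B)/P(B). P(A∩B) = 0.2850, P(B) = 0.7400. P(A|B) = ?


P(A|B) = 0.2850/0.7400 = 0.3851

P(A|B) = 0.3851


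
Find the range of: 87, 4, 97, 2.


Max = 97, Min = 2
Range = 97 - 2 = 95

Range = 95


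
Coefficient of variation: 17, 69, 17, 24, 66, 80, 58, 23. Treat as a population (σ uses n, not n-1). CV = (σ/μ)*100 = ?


Mean = 44.2500
SD = 24.7475
CV = (24.7475/44.2500)*100 = 55.9265%

CV = 55.9265%


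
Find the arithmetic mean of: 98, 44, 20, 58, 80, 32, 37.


Sum = 98 + 44 + 20 + 58 + 80 + 32 + 37 = 369
n = 7
Mean = 369/7 = 52.7143

Mean = 52.7143


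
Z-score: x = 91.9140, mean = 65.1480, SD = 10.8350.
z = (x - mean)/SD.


z = (91.9140 - 65.1480)/10.8350
= 26.7660/10.8350
= 2.4703

z = 2.4703


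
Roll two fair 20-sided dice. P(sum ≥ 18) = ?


Total outcomes = 20×20 = 400
Favorable (sum ≥ 18): 264
P = 264/400 = 0.6600

P = 0.6600


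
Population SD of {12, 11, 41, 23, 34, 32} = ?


Mean = 25.5000
Variance = 125.5833
SD = sqrt(125.5833) = 11.2064

SD = 11.2064


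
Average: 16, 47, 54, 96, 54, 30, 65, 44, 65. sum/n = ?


Sum = 16 + 47 + 54 + 96 + 54 + 30 + 65 + 44 + 65 = 471
n = 9
Mean = 471/9 = 52.3333

Mean = 52.3333


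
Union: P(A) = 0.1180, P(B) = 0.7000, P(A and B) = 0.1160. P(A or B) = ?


P(A∪B) = 0.1180 + 0.7000 - 0.1160
= 0.8180 - 0.1160
= 0.7020

P(A∪B) = 0.7020


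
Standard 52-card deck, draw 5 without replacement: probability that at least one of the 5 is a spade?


P(at least one) = 1 - P(none)
P(none) = (39/52) × (38/51) × (37/50) × (36/49) × (35/48) = 0.221534
P(at least one) = 1 - 0.221534 = 0.7785

P = 0.7785


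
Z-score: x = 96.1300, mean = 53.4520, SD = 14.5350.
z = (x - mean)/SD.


z = (96.1300 - 53.4520)/14.5350
= 42.6780/14.5350
= 2.9362

z = 2.9362


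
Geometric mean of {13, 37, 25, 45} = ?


Product = 13 × 37 × 25 × 45 = 541125
GM = 541125^(1/4) = 27.1222

GM = 27.1222


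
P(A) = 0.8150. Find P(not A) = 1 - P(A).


P(not A) = 1 - 0.8150 = 0.1850

P(not A) = 0.1850


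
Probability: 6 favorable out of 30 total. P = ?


P = 6/30 = 0.2000

P = 0.2000


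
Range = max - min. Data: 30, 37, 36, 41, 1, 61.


Max = 61, Min = 1
Range = 61 - 1 = 60

Range = 60


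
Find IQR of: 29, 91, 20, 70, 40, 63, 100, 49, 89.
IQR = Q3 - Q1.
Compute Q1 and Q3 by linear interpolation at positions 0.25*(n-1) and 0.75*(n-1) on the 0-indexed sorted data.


Sorted: 20, 29, 40, 49, 63, 70, 89, 91, 100
Q1 (25th %ile) = 40.0000
Q3 (75th %ile) = 89.0000
IQR = 89.0000 - 40.0000 = 49.0000

IQR = 49.0000


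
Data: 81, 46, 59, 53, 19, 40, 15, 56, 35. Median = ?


Sorted: 15, 19, 35, 40, 46, 53, 56, 59, 81
n = 9 (odd)
Middle value = 46

Median = 46


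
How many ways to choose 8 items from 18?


C(18,8) = 18!/(8! × 10!)
= 6402373705728000/(40320 × 3628800)
= 43758

C(18,8) = 43758


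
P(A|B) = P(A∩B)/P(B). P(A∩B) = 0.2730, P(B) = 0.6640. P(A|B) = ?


P(A|B) = 0.2730/0.6640 = 0.4111

P(A|B) = 0.4111


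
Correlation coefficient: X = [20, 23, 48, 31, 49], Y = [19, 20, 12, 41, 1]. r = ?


Mean X = 34.2000, Mean Y = 18.6000
SD X = 12.221293, SD Y = 13.093510
Cov = -88.920000
r = -88.920000/(12.221293*13.093510) = -0.5557

r = -0.5557


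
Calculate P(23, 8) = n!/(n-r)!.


P(23,8) = 23!/15!
= 25852016738884976640000/1307674368000
= 19769460480

P(23,8) = 19769460480


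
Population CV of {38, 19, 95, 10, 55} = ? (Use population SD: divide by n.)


Mean = 43.4000
SD = 30.1237
CV = (30.1237/43.4000)*100 = 69.4096%

CV = 69.4096%


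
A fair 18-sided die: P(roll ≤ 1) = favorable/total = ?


Favorable outcomes (roll ≤ 1): 1
Total outcomes = 18
P = 1/18 = 0.0556

P = 0.0556


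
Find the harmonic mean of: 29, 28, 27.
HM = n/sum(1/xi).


Sum of reciprocals = 1/29 + 1/28 + 1/27 = 0.107234
HM = 3/0.107234 = 27.9762

HM = 27.9762


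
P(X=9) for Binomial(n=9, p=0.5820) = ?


C(9,9) = 1
p^9 = 0.007661
(1-p)^0 = 1.000000
P = 1 * 0.007661 * 1.000000 = 0.0077

P(X=9) = 0.0077


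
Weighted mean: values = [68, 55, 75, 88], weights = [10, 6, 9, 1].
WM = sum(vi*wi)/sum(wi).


Numerator = 68*10 + 55*6 + 75*9 + 88*1 = 1773
Denominator = 10 + 6 + 9 + 1 = 26
WM = 1773/26 = 68.1923

WM = 68.1923


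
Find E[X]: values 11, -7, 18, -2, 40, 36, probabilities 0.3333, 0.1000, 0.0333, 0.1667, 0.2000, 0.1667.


E[X] = 11*0.3333 - 7*0.1000 + 18*0.0333 - 2*0.1667 + 40*0.2000 + 36*0.1667
= 3.6663 - 0.7000 + 0.5994 - 0.3334 + 8.0000 + 6.0012
= 17.2335

E[X] = 17.2335


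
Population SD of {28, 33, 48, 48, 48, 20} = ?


Mean = 37.5000
Variance = 124.5833
SD = sqrt(124.5833) = 11.1617

SD = 11.1617


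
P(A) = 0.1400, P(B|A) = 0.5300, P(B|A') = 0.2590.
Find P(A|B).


P(B) = P(B|A)*P(A) + P(B|A')*P(A')
= 0.5300*0.1400 + 0.2590*0.8600
= 0.074200 + 0.222740 = 0.296940
P(A|B) = 0.074200/0.296940 = 0.2499

P(A|B) = 0.2499


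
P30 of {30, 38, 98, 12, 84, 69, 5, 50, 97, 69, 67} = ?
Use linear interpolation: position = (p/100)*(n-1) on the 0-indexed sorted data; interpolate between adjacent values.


Sorted: 5, 12, 30, 38, 50, 67, 69, 69, 84, 97, 98
n = 11
Index = 30/100 * 10 = 3.0000
Lower = data[3] = 38, Upper = data[4] = 50
P30 = 38 + 0*(12) = 38.0000

P30 = 38.0000


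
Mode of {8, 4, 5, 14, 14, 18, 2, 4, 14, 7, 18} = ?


Frequencies: 2:1, 4:2, 5:1, 7:1, 8:1, 14:3, 18:2
Max frequency = 3
Mode = 14

Mode = 14


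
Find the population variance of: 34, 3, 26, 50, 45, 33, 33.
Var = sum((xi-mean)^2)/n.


Mean = 32.0000
Squared deviations: 4.0000, 841.0000, 36.0000, 324.0000, 169.0000, 1.0000, 1.0000
Sum = 1376.0000
Variance = 1376.0000/7 = 196.5714

Variance = 196.5714


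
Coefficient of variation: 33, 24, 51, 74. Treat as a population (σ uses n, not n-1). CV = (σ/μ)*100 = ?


Mean = 45.5000
SD = 19.1115
CV = (19.1115/45.5000)*100 = 42.0033%

CV = 42.0033%


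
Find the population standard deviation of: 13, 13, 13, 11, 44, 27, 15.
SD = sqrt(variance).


Mean = 19.4286
Variance = 125.1020
SD = sqrt(125.1020) = 11.1849

SD = 11.1849


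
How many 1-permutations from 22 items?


P(22,1) = 22!/21!
= 1124000727777607680000/51090942171709440000
= 22

P(22,1) = 22


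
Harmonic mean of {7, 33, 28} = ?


Sum of reciprocals = 1/7 + 1/33 + 1/28 = 0.208874
HM = 3/0.208874 = 14.3627

HM = 14.3627


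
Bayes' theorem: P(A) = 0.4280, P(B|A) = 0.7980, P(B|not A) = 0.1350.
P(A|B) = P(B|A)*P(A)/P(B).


P(B) = P(B|A)*P(A) + P(B|A')*P(A')
= 0.7980*0.4280 + 0.1350*0.5720
= 0.341544 + 0.077220 = 0.418764
P(A|B) = 0.341544/0.418764 = 0.8156

P(A|B) = 0.8156


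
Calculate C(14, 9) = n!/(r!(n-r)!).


C(14,9) = 14!/(9! × 5!)
= 87178291200/(362880 × 120)
= 2002

C(14,9) = 2002


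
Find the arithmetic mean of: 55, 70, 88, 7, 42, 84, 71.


Sum = 55 + 70 + 88 + 7 + 42 + 84 + 71 = 417
n = 7
Mean = 417/7 = 59.5714

Mean = 59.5714


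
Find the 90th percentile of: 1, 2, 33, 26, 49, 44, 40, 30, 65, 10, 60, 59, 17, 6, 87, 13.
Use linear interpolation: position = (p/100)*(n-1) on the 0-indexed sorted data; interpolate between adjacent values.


Sorted: 1, 2, 6, 10, 13, 17, 26, 30, 33, 40, 44, 49, 59, 60, 65, 87
n = 16
Index = 90/100 * 15 = 13.5000
Lower = data[13] = 60, Upper = data[14] = 65
P90 = 60 + 0.5000*(5) = 62.5000

P90 = 62.5000


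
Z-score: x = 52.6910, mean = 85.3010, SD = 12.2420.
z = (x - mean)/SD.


z = (52.6910 - 85.3010)/12.2420
= -32.6100/12.2420
= -2.6638

z = -2.6638


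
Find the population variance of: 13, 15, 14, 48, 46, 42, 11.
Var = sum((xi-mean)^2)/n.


Mean = 27.0000
Squared deviations: 196.0000, 144.0000, 169.0000, 441.0000, 361.0000, 225.0000, 256.0000
Sum = 1792.0000
Variance = 1792.0000/7 = 256.0000

Variance = 256.0000


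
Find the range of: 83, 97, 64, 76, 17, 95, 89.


Max = 97, Min = 17
Range = 97 - 17 = 80

Range = 80


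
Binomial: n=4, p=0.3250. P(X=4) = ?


C(4,4) = 1
p^4 = 0.011157
(1-p)^0 = 1.000000
P = 1 * 0.011157 * 1.000000 = 0.0112

P(X=4) = 0.0112


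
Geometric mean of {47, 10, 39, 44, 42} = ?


Product = 47 × 10 × 39 × 44 × 42 = 33873840
GM = 33873840^(1/5) = 32.0607

GM = 32.0607


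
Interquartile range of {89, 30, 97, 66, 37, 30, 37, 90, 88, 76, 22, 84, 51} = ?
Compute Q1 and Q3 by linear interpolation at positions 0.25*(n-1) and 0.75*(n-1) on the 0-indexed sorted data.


Sorted: 22, 30, 30, 37, 37, 51, 66, 76, 84, 88, 89, 90, 97
Q1 (25th %ile) = 37.0000
Q3 (75th %ile) = 88.0000
IQR = 88.0000 - 37.0000 = 51.0000

IQR = 51.0000


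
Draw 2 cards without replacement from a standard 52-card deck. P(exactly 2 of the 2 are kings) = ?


Hypergeometric: P(X=2) = C(4,2)·C(48,0) / C(52,2)
= 6 × 1 / 1326
= 6/1326 = 0.0045

P = 0.0045


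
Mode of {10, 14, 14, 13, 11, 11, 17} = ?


Frequencies: 10:1, 11:2, 13:1, 14:2, 17:1
Max frequency = 2
Mode = 11, 14

Mode = 11, 14


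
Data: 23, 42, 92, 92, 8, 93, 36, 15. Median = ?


Sorted: 8, 15, 23, 36, 42, 92, 92, 93
n = 8 (even)
Middle values: 36 and 42
Median = (36+42)/2 = 39.0000

Median = 39.0000


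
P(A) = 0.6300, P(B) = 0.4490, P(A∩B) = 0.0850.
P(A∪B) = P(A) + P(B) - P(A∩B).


P(A∪B) = 0.6300 + 0.4490 - 0.0850
= 1.0790 - 0.0850
= 0.9940

P(A∪B) = 0.9940


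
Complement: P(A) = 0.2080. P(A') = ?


P(not A) = 1 - 0.2080 = 0.7920

P(not A) = 0.7920


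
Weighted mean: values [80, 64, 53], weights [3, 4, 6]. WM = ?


Numerator = 80*3 + 64*4 + 53*6 = 814
Denominator = 3 + 4 + 6 = 13
WM = 814/13 = 62.6154

WM = 62.6154


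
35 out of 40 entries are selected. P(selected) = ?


P = 35/40 = 0.8750

P = 0.8750


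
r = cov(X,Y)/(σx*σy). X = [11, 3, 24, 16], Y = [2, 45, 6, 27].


Mean X = 13.5000, Mean Y = 20.0000
SD X = 7.632169, SD Y = 17.277153
Cov = -86.750000
r = -86.750000/(7.632169*17.277153) = -0.6579

r = -0.6579


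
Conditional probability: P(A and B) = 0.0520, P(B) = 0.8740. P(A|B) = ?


P(A|B) = 0.0520/0.8740 = 0.0595

P(A|B) = 0.0595


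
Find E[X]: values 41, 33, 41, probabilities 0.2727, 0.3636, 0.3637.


E[X] = 41*0.2727 + 33*0.3636 + 41*0.3637
= 11.1807 + 11.9988 + 14.9117
= 38.0912

E[X] = 38.0912


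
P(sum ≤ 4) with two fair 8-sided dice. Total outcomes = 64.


Total outcomes = 8×8 = 64
Favorable (sum ≤ 4): 6
P = 6/64 = 0.0938

P = 0.0938


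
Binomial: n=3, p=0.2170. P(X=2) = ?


C(3,2) = 3
p^2 = 0.047089
(1-p)^1 = 0.783000
P = 3 * 0.047089 * 0.783000 = 0.1106

P(X=2) = 0.1106


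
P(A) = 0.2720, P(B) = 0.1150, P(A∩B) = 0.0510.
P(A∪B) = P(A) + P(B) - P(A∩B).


P(A∪B) = 0.2720 + 0.1150 - 0.0510
= 0.3870 - 0.0510
= 0.3360

P(A∪B) = 0.3360


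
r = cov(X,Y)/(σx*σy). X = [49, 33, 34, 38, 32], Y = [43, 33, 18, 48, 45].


Mean X = 37.2000, Mean Y = 37.4000
SD X = 6.241795, SD Y = 10.928861
Cov = 23.120000
r = 23.120000/(6.241795*10.928861) = 0.3389

r = 0.3389


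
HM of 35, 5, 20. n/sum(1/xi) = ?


Sum of reciprocals = 1/35 + 1/5 + 1/20 = 0.278571
HM = 3/0.278571 = 10.7692

HM = 10.7692


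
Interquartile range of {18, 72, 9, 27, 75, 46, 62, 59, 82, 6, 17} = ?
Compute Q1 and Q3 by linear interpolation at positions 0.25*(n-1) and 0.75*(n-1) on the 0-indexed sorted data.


Sorted: 6, 9, 17, 18, 27, 46, 59, 62, 72, 75, 82
Q1 (25th %ile) = 17.5000
Q3 (75th %ile) = 67.0000
IQR = 67.0000 - 17.5000 = 49.5000

IQR = 49.5000


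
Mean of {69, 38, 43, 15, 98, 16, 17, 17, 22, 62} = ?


Sum = 69 + 38 + 43 + 15 + 98 + 16 + 17 + 17 + 22 + 62 = 397
n = 10
Mean = 397/10 = 39.7000

Mean = 39.7000


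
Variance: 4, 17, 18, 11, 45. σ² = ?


Mean = 19.0000
Squared deviations: 225.0000, 4.0000, 1.0000, 64.0000, 676.0000
Sum = 970.0000
Variance = 970.0000/5 = 194.0000

Variance = 194.0000


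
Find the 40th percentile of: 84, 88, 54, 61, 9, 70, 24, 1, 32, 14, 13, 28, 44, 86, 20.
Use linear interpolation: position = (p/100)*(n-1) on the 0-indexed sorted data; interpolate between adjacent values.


Sorted: 1, 9, 13, 14, 20, 24, 28, 32, 44, 54, 61, 70, 84, 86, 88
n = 15
Index = 40/100 * 14 = 5.6000
Lower = data[5] = 24, Upper = data[6] = 28
P40 = 24 + 0.6000*(4) = 26.4000

P40 = 26.4000


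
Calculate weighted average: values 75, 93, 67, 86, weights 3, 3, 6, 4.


Numerator = 75*3 + 93*3 + 67*6 + 86*4 = 1250
Denominator = 3 + 3 + 6 + 4 = 16
WM = 1250/16 = 78.1250

WM = 78.1250


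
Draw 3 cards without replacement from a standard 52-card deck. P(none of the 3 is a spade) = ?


P(no spades) = (39/52) × (38/51) × (37/50)
= 0.4135

P = 0.4135


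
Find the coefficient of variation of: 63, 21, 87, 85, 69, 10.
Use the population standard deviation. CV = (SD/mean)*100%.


Mean = 55.8333
SD = 29.8910
CV = (29.8910/55.8333)*100 = 53.5361%

CV = 53.5361%


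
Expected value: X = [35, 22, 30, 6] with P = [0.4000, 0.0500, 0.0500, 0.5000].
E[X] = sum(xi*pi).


E[X] = 35*0.4000 + 22*0.0500 + 30*0.0500 + 6*0.5000
= 14.0000 + 1.1000 + 1.5000 + 3.0000
= 19.6000

E[X] = 19.6000


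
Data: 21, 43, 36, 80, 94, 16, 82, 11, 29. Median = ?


Sorted: 11, 16, 21, 29, 36, 43, 80, 82, 94
n = 9 (odd)
Middle value = 36

Median = 36


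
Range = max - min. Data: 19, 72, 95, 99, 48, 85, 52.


Max = 99, Min = 19
Range = 99 - 19 = 80

Range = 80


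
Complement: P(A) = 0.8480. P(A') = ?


P(not A) = 1 - 0.8480 = 0.1520

P(not A) = 0.1520


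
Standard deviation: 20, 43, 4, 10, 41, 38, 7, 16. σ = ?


Mean = 22.3750
Variance = 223.7344
SD = sqrt(223.7344) = 14.9578

SD = 14.9578


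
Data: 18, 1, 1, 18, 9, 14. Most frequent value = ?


Frequencies: 1:2, 9:1, 14:1, 18:2
Max frequency = 2
Mode = 1, 18

Mode = 1, 18


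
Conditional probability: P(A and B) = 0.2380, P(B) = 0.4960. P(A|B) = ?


P(A|B) = 0.2380/0.4960 = 0.4798

P(A|B) = 0.4798


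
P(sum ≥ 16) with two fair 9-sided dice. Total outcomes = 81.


Total outcomes = 9×9 = 81
Favorable (sum ≥ 16): 6
P = 6/81 = 0.0741

P = 0.0741


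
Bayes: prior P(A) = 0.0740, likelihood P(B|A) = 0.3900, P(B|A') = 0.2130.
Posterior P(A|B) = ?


P(B) = P(B|A)*P(A) + P(B|A')*P(A')
= 0.3900*0.0740 + 0.2130*0.9260
= 0.028860 + 0.197238 = 0.226098
P(A|B) = 0.028860/0.226098 = 0.1276

P(A|B) = 0.1276


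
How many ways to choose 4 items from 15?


C(15,4) = 15!/(4! × 11!)
= 1307674368000/(24 × 39916800)
= 1365

C(15,4) = 1365


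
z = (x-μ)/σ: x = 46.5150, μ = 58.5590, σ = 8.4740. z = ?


z = (46.5150 - 58.5590)/8.4740
= -12.0440/8.4740
= -1.4213

z = -1.4213


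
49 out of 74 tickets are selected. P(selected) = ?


P = 49/74 = 0.6622

P = 0.6622


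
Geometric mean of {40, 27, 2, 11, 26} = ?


Product = 40 × 27 × 2 × 11 × 26 = 617760
GM = 617760^(1/5) = 14.3934

GM = 14.3934


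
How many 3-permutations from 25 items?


P(25,3) = 25!/22!
= 15511210043330985984000000/1124000727777607680000
= 13800

P(25,3) = 13800


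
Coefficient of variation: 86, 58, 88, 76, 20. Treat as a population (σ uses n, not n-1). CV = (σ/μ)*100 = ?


Mean = 65.6000
SD = 25.1523
CV = (25.1523/65.6000)*100 = 38.3420%

CV = 38.3420%


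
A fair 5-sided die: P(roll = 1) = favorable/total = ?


Favorable outcomes (roll = 1): 1
Total outcomes = 5
P = 1/5 = 0.2000

P = 0.2000


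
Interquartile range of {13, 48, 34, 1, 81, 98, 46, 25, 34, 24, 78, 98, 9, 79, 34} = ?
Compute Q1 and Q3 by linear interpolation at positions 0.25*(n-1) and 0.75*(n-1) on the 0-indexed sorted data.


Sorted: 1, 9, 13, 24, 25, 34, 34, 34, 46, 48, 78, 79, 81, 98, 98
Q1 (25th %ile) = 24.5000
Q3 (75th %ile) = 78.5000
IQR = 78.5000 - 24.5000 = 54.0000

IQR = 54.0000


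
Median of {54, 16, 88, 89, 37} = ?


Sorted: 16, 37, 54, 88, 89
n = 5 (odd)
Middle value = 54

Median = 54


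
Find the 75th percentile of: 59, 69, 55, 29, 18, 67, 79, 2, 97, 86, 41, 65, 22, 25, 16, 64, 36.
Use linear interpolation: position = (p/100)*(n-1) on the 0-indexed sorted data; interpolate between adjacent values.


Sorted: 2, 16, 18, 22, 25, 29, 36, 41, 55, 59, 64, 65, 67, 69, 79, 86, 97
n = 17
Index = 75/100 * 16 = 12.0000
Lower = data[12] = 67, Upper = data[13] = 69
P75 = 67 + 0*(2) = 67.0000

P75 = 67.0000


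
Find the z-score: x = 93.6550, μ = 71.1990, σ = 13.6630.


z = (93.6550 - 71.1990)/13.6630
= 22.4560/13.6630
= 1.6436

z = 1.6436


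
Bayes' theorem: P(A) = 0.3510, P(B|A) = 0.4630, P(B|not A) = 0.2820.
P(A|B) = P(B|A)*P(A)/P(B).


P(B) = P(B|A)*P(A) + P(B|A')*P(A')
= 0.4630*0.3510 + 0.2820*0.6490
= 0.162513 + 0.183018 = 0.345531
P(A|B) = 0.162513/0.345531 = 0.4703

P(A|B) = 0.4703


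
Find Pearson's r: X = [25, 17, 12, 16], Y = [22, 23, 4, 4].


Mean X = 17.5000, Mean Y = 13.2500
SD X = 4.716991, SD Y = 9.256754
Cov = 31.375000
r = 31.375000/(4.716991*9.256754) = 0.7186

r = 0.7186


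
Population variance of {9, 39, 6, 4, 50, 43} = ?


Mean = 25.1667
Squared deviations: 261.3611, 191.3611, 367.3611, 448.0278, 616.6944, 318.0278
Sum = 2202.8333
Variance = 2202.8333/6 = 367.1389

Variance = 367.1389


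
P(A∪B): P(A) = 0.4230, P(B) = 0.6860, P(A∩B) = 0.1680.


P(A∪B) = 0.4230 + 0.6860 - 0.1680
= 1.1090 - 0.1680
= 0.9410

P(A∪B) = 0.9410


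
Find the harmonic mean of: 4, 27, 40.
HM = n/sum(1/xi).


Sum of reciprocals = 1/4 + 1/27 + 1/40 = 0.312037
HM = 3/0.312037 = 9.6142

HM = 9.6142


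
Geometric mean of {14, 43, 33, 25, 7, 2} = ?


Product = 14 × 43 × 33 × 25 × 7 × 2 = 6953100
GM = 6953100^(1/6) = 13.8154

GM = 13.8154


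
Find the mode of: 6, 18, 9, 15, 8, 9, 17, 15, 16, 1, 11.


Frequencies: 1:1, 6:1, 8:1, 9:2, 11:1, 15:2, 16:1, 17:1, 18:1
Max frequency = 2
Mode = 9, 15

Mode = 9, 15


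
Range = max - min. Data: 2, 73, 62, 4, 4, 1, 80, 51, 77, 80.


Max = 80, Min = 1
Range = 80 - 1 = 79

Range = 79
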